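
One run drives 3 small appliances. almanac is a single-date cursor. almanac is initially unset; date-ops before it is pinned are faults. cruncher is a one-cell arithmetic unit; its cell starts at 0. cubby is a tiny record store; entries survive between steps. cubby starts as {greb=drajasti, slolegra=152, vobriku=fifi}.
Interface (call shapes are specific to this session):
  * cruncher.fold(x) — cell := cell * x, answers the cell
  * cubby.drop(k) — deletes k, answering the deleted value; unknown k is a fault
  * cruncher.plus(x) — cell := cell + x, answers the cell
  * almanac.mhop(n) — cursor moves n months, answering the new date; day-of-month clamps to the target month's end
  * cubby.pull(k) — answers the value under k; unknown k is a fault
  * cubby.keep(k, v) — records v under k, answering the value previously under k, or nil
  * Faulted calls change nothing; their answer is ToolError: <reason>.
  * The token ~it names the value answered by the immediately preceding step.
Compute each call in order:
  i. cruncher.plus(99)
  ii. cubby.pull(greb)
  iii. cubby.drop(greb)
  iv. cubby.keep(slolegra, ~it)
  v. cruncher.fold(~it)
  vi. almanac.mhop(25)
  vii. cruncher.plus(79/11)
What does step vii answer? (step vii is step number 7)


Answer: 165607/11

Derivation:
% 1. plus(x='99') -> 99
% 2. pull(k='greb') -> drajasti
% 3. drop(k='greb') -> drajasti
% 4. keep(k='slolegra', v='~it') -> 152
% 5. fold(x='~it') -> 15048
% 6. mhop(n='25') -> ToolError: no date set
% 7. plus(x='79/11') -> 165607/11


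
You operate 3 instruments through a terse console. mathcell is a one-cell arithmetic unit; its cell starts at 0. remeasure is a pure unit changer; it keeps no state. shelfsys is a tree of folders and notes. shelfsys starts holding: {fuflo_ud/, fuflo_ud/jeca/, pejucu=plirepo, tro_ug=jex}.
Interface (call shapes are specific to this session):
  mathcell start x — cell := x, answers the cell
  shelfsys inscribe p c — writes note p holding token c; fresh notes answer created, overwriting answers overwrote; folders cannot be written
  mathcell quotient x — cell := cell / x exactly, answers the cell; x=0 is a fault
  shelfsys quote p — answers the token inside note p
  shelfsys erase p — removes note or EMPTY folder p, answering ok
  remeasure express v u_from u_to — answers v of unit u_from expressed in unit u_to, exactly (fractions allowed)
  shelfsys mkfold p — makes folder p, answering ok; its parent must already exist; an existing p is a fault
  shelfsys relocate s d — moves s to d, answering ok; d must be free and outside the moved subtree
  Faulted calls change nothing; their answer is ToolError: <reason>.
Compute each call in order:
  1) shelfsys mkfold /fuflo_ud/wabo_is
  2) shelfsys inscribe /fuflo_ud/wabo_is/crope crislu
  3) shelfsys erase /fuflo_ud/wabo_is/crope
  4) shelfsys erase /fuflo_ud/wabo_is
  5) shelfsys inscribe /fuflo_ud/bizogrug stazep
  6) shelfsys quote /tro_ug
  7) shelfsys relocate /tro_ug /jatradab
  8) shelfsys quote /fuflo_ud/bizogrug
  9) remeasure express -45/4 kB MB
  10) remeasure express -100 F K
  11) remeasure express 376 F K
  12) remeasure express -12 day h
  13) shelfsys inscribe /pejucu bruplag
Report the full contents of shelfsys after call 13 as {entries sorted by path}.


Answer: {fuflo_ud/, fuflo_ud/bizogrug=stazep, fuflo_ud/jeca/, jatradab=jex, pejucu=bruplag}

Derivation:
~$ shelfsys mkfold p='/fuflo_ud/wabo_is'
:: ok
~$ shelfsys inscribe p='/fuflo_ud/wabo_is/crope' c='crislu'
:: created
~$ shelfsys erase p='/fuflo_ud/wabo_is/crope'
:: ok
~$ shelfsys erase p='/fuflo_ud/wabo_is'
:: ok
~$ shelfsys inscribe p='/fuflo_ud/bizogrug' c='stazep'
:: created
~$ shelfsys quote p='/tro_ug'
:: jex
~$ shelfsys relocate s='/tro_ug' d='/jatradab'
:: ok
~$ shelfsys quote p='/fuflo_ud/bizogrug'
:: stazep
~$ remeasure express v='-45/4' u_from='kB' u_to='MB'
:: -9/800
~$ remeasure express v='-100' u_from='F' u_to='K'
:: 11989/60
~$ remeasure express v='376' u_from='F' u_to='K'
:: 83567/180
~$ remeasure express v='-12' u_from='day' u_to='h'
:: -288
~$ shelfsys inscribe p='/pejucu' c='bruplag'
:: overwrote


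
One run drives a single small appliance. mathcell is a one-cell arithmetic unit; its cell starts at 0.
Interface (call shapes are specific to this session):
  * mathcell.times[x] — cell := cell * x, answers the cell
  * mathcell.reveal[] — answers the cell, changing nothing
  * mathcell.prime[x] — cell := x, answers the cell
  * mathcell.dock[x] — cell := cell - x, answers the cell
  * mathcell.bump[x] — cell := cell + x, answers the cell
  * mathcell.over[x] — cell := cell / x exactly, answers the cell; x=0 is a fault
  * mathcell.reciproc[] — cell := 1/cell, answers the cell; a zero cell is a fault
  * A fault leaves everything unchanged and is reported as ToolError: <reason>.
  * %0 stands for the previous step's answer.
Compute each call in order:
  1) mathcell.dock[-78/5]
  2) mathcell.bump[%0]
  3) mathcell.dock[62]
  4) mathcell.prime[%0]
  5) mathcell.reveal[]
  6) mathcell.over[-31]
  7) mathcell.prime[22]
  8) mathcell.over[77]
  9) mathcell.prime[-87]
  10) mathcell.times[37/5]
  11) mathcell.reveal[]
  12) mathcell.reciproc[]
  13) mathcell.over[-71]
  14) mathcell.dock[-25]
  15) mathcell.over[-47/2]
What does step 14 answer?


Answer: 5713730/228549

Derivation:
Now I run mathcell.dock using -78/5, yielding 78/5.
Now I run mathcell.bump using %0, and observe 156/5.
I try mathcell.dock using 62: -154/5.
Calling mathcell.prime using %0, — result: -154/5.
I try mathcell.reveal, — result: -154/5.
I call mathcell.over using -31, and observe 154/155.
Next I call mathcell.prime using 22, giving 22.
I try mathcell.over using 77, yielding 2/7.
I call mathcell.prime using -87, and observe -87.
I call mathcell.times using 37/5, yielding -3219/5.
I use mathcell.reveal(), — result: -3219/5.
I call mathcell.reciproc, → -5/3219.
Using mathcell.over using -71, and get 5/228549.
I invoke mathcell.dock using -25, — result: 5713730/228549.
Calling mathcell.over using -47/2, which returns -11427460/10741803.


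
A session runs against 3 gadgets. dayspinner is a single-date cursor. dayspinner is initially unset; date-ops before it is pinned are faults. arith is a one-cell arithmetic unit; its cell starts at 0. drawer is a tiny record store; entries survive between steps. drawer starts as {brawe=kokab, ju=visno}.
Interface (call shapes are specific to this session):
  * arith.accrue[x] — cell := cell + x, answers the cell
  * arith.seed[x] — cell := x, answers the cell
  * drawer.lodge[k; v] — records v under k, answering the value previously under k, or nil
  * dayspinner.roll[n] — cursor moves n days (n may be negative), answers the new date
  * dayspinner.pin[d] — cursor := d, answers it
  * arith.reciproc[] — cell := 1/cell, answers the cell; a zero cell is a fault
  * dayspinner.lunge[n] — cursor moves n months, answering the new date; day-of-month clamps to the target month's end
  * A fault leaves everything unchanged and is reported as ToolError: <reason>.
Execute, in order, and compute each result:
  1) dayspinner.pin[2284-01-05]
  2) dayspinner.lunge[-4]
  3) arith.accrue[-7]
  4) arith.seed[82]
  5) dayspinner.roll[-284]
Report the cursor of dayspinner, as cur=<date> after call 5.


Answer: cur=2282-11-25

Derivation:
% dayspinner.pin d→2284-01-05
:: 2284-01-05
% dayspinner.lunge n→-4
:: 2283-09-05
% arith.accrue x→-7
:: -7
% arith.seed x→82
:: 82
% dayspinner.roll n→-284
:: 2282-11-25


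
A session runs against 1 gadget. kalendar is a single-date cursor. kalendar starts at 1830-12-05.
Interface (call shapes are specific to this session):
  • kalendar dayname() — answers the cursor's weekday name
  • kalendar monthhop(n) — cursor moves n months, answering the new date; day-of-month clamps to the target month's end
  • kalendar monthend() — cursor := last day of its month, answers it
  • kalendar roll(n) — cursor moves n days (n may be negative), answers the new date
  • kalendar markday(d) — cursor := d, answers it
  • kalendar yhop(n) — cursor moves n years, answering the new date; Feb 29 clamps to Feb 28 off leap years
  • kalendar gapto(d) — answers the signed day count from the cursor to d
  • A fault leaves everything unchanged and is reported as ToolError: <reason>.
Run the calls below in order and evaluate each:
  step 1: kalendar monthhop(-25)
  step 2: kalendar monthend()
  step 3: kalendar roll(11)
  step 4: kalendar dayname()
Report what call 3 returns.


Answer: 1828-12-11

Derivation:
Do: kalendar monthhop[n='-25']
See: 1828-11-05
Do: kalendar monthend[]
See: 1828-11-30
Do: kalendar roll[n='11']
See: 1828-12-11
Do: kalendar dayname[]
See: Thursday


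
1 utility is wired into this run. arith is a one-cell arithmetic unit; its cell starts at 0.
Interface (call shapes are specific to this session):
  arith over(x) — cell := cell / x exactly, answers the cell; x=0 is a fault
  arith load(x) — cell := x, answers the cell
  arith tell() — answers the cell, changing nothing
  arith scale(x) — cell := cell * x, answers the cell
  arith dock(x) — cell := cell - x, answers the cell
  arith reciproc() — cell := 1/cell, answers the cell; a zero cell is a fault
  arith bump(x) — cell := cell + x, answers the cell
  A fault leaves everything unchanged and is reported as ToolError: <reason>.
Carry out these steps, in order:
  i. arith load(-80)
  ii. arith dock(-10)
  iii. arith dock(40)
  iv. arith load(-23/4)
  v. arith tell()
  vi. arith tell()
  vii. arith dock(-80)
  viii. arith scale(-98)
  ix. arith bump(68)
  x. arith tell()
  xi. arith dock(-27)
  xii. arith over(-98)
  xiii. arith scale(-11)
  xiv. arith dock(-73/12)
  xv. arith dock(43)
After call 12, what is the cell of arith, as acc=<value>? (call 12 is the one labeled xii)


% 1. arith load(x=-80) ~> -80
% 2. arith dock(x=-10) ~> -70
% 3. arith dock(x=40) ~> -110
% 4. arith load(x=-23/4) ~> -23/4
% 5. arith tell() ~> -23/4
% 6. arith tell() ~> -23/4
% 7. arith dock(x=-80) ~> 297/4
% 8. arith scale(x=-98) ~> -14553/2
% 9. arith bump(x=68) ~> -14417/2
% 10. arith tell() ~> -14417/2
% 11. arith dock(x=-27) ~> -14363/2
% 12. arith over(x=-98) ~> 14363/196
% 13. arith scale(x=-11) ~> -157993/196
% 14. arith dock(x=-73/12) ~> -235201/294
% 15. arith dock(x=43) ~> -247843/294

Answer: acc=14363/196


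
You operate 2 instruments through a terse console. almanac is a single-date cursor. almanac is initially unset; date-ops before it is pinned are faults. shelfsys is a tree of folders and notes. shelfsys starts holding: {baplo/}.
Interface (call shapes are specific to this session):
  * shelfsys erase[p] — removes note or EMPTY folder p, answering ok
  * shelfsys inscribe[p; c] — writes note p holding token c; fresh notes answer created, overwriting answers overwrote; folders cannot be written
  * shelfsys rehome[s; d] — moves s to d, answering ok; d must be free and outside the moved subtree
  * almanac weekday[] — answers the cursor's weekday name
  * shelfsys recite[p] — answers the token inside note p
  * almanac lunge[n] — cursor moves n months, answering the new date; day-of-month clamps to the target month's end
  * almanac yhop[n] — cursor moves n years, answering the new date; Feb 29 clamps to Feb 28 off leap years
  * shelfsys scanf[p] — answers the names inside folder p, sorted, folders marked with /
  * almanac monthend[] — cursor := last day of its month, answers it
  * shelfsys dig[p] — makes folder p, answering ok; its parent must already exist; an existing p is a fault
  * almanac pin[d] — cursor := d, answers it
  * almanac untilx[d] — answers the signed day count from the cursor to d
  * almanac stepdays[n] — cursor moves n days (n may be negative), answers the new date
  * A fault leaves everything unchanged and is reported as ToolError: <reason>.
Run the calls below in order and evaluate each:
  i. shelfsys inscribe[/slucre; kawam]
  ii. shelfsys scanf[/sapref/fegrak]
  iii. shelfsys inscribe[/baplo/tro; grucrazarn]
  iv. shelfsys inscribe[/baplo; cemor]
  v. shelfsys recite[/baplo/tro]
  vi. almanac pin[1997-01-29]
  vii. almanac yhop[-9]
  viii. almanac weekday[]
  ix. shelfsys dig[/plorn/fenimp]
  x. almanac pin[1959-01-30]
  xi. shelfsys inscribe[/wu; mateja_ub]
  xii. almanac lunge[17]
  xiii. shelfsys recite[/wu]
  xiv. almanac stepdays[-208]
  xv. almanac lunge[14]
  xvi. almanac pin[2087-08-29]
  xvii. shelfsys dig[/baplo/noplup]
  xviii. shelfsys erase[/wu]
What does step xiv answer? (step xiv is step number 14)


Now I run shelfsys inscribe using p→/slucre, c→kawam, and see created.
Now I run shelfsys scanf using p→/sapref/fegrak, and see ToolError: not found.
Invoking shelfsys inscribe using p→/baplo/tro, c→grucrazarn, which returns created.
I call shelfsys inscribe using p→/baplo, c→cemor, and see ToolError: is a directory.
I use shelfsys recite using p→/baplo/tro, yielding grucrazarn.
Then almanac pin using d→1997-01-29, and see 1997-01-29.
I call almanac yhop using n→-9, — result: 1988-01-29.
Next I call almanac weekday, and observe Friday.
I run shelfsys dig using p→/plorn/fenimp, and see ToolError: no parent.
I try almanac pin using d→1959-01-30, and see 1959-01-30.
I call shelfsys inscribe using p→/wu, c→mateja_ub, yielding created.
Invoking almanac lunge using n→17, → 1960-06-30.
Calling shelfsys recite using p→/wu, and get mateja_ub.
Invoking almanac stepdays using n→-208, which returns 1959-12-05.
I invoke almanac lunge using n→14, and get 1961-02-05.
Calling almanac pin using d→2087-08-29, yielding 2087-08-29.
I run shelfsys dig using p→/baplo/noplup, which returns ok.
Invoking shelfsys erase using p→/wu, which returns ok.

Answer: 1959-12-05


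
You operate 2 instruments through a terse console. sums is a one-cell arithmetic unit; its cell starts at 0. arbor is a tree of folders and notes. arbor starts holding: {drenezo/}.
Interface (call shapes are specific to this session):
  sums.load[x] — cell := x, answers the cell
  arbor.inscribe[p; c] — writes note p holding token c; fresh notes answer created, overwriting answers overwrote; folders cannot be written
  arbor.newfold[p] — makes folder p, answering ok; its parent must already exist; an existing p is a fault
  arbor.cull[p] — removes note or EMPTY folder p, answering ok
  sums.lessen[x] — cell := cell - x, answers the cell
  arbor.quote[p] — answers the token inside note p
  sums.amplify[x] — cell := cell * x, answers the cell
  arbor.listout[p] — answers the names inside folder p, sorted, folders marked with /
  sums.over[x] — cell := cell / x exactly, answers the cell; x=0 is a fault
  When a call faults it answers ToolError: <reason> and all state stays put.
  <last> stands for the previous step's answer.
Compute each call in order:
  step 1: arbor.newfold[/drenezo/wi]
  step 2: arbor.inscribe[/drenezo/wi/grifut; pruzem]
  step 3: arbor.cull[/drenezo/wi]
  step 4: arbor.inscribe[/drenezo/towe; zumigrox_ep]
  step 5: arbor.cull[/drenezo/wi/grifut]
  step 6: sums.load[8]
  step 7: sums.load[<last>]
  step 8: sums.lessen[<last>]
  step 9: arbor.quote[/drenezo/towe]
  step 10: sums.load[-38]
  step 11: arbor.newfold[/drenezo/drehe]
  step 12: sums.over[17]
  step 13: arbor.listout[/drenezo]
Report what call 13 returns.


Answer: [drehe/, towe, wi/]

Derivation:
Act: arbor.newfold[/drenezo/wi]
Obs: ok
Act: arbor.inscribe[/drenezo/wi/grifut; pruzem]
Obs: created
Act: arbor.cull[/drenezo/wi]
Obs: ToolError: not empty
Act: arbor.inscribe[/drenezo/towe; zumigrox_ep]
Obs: created
Act: arbor.cull[/drenezo/wi/grifut]
Obs: ok
Act: sums.load[8]
Obs: 8
Act: sums.load[<last>]
Obs: 8
Act: sums.lessen[<last>]
Obs: 0
Act: arbor.quote[/drenezo/towe]
Obs: zumigrox_ep
Act: sums.load[-38]
Obs: -38
Act: arbor.newfold[/drenezo/drehe]
Obs: ok
Act: sums.over[17]
Obs: -38/17
Act: arbor.listout[/drenezo]
Obs: [drehe/, towe, wi/]


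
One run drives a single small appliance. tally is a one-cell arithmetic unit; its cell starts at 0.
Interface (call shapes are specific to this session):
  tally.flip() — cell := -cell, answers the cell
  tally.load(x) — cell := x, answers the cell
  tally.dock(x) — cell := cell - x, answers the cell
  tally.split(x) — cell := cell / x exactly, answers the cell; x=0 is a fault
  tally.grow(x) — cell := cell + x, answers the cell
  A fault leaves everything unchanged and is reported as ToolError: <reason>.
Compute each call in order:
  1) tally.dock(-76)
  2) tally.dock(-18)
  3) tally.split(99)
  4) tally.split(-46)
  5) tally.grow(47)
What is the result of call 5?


Answer: 106972/2277

Derivation:
→ tally.dock(x=-76)
← 76
→ tally.dock(x=-18)
← 94
→ tally.split(x=99)
← 94/99
→ tally.split(x=-46)
← -47/2277
→ tally.grow(x=47)
← 106972/2277


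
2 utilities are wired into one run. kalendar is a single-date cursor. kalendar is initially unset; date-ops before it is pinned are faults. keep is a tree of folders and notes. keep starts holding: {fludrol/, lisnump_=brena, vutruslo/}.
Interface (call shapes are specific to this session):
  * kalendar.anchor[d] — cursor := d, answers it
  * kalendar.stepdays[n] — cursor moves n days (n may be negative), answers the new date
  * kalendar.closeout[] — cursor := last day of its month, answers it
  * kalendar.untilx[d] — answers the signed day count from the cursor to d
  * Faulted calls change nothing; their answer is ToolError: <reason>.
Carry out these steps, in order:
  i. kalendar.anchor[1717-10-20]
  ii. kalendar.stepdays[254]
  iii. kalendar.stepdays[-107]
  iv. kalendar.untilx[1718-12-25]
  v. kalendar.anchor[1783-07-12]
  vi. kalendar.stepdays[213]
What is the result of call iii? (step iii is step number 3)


>>> kalendar.anchor d='1717-10-20'
[out] 1717-10-20
>>> kalendar.stepdays n='254'
[out] 1718-07-01
>>> kalendar.stepdays n='-107'
[out] 1718-03-16
>>> kalendar.untilx d='1718-12-25'
[out] 284
>>> kalendar.anchor d='1783-07-12'
[out] 1783-07-12
>>> kalendar.stepdays n='213'
[out] 1784-02-10

Answer: 1718-03-16


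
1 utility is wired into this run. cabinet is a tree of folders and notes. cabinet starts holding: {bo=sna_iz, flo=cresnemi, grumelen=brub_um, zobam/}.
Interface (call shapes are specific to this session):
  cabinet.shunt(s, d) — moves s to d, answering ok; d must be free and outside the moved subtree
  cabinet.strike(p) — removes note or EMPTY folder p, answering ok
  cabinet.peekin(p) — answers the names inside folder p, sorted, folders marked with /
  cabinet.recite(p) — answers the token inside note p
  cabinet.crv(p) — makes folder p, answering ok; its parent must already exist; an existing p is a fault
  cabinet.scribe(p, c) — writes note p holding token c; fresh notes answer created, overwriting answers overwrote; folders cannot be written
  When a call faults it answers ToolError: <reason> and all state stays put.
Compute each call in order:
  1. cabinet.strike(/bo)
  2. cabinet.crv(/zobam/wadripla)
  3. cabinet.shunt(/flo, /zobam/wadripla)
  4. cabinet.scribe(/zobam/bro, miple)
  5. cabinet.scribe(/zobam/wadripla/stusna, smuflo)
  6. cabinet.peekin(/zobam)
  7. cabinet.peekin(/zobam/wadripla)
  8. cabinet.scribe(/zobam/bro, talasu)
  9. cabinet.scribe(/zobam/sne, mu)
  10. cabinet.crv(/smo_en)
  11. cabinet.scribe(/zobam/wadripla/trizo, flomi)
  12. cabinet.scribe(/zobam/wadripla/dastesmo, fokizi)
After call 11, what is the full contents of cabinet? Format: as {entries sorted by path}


> strike /bo
= ok
> crv /zobam/wadripla
= ok
> shunt /flo /zobam/wadripla
= ToolError: exists
> scribe /zobam/bro miple
= created
> scribe /zobam/wadripla/stusna smuflo
= created
> peekin /zobam
= [bro, wadripla/]
> peekin /zobam/wadripla
= [stusna]
> scribe /zobam/bro talasu
= overwrote
> scribe /zobam/sne mu
= created
> crv /smo_en
= ok
> scribe /zobam/wadripla/trizo flomi
= created
> scribe /zobam/wadripla/dastesmo fokizi
= created

Answer: {flo=cresnemi, grumelen=brub_um, smo_en/, zobam/, zobam/bro=talasu, zobam/sne=mu, zobam/wadripla/, zobam/wadripla/stusna=smuflo, zobam/wadripla/trizo=flomi}


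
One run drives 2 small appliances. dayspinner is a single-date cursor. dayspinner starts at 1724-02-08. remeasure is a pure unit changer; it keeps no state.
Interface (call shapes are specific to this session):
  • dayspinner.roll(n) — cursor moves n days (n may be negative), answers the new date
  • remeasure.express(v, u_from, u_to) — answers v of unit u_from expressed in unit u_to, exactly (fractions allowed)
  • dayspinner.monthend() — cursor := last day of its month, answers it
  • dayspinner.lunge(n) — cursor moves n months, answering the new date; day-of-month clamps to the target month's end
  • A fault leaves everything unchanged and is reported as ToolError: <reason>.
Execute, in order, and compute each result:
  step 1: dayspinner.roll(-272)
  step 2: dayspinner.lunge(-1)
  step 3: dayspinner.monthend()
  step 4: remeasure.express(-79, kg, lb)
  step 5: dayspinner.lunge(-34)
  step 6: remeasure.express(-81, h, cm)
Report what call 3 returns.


Answer: 1723-04-30

Derivation:
>>> dayspinner.roll n→-272
[out] 1723-05-12
>>> dayspinner.lunge n→-1
[out] 1723-04-12
>>> dayspinner.monthend
[out] 1723-04-30
>>> remeasure.express v→-79 u_from→kg u_to→lb
[out] -7900000000/45359237
>>> dayspinner.lunge n→-34
[out] 1720-06-30
>>> remeasure.express v→-81 u_from→h u_to→cm
[out] ToolError: incompatible units


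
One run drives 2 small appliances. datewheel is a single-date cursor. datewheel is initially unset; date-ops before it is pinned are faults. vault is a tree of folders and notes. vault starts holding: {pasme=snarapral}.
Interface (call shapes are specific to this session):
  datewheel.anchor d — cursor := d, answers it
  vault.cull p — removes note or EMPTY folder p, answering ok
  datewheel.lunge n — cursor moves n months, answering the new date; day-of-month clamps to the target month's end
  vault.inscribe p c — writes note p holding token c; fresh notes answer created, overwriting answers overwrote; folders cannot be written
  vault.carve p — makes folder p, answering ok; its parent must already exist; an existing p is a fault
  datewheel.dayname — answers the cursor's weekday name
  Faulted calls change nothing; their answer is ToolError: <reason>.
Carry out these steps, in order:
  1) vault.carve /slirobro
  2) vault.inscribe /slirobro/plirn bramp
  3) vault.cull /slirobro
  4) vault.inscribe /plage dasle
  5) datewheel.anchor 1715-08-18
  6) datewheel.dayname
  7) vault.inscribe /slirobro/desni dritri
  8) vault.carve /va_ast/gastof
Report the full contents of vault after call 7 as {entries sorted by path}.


Act: carve[p='/slirobro']
Obs: ok
Act: inscribe[p='/slirobro/plirn'; c='bramp']
Obs: created
Act: cull[p='/slirobro']
Obs: ToolError: not empty
Act: inscribe[p='/plage'; c='dasle']
Obs: created
Act: anchor[d='1715-08-18']
Obs: 1715-08-18
Act: dayname[]
Obs: Sunday
Act: inscribe[p='/slirobro/desni'; c='dritri']
Obs: created
Act: carve[p='/va_ast/gastof']
Obs: ToolError: no parent

Answer: {pasme=snarapral, plage=dasle, slirobro/, slirobro/desni=dritri, slirobro/plirn=bramp}


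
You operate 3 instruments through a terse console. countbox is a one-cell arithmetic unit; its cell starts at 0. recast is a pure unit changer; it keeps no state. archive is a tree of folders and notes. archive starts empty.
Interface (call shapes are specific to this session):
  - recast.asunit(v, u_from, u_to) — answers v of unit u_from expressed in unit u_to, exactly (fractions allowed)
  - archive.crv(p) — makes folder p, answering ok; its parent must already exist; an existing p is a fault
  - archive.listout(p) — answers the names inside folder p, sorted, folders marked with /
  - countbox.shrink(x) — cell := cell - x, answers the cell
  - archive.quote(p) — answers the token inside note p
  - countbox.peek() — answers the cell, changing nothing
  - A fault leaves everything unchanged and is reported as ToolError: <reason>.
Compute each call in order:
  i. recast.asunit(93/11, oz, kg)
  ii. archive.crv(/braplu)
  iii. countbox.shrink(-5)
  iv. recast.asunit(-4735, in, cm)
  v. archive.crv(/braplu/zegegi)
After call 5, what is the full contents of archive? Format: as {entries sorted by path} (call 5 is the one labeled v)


$ recast.asunit 93/11 oz kg
[out] 383491731/1600000000
$ archive.crv /braplu
[out] ok
$ countbox.shrink -5
[out] 5
$ recast.asunit -4735 in cm
[out] -120269/10
$ archive.crv /braplu/zegegi
[out] ok

Answer: {braplu/, braplu/zegegi/}


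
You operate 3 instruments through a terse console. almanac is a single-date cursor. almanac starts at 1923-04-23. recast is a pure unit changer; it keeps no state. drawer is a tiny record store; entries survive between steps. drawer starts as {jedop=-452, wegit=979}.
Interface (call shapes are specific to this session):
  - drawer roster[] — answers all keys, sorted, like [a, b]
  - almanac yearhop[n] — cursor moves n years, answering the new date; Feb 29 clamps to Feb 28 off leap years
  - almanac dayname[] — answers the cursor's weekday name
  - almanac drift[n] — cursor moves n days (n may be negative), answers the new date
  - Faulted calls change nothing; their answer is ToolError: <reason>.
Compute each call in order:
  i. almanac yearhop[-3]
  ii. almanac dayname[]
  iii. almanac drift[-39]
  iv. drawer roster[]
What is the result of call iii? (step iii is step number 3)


Answer: 1920-03-15

Derivation:
-> almanac yearhop(n='-3')
<- 1920-04-23
-> almanac dayname()
<- Friday
-> almanac drift(n='-39')
<- 1920-03-15
-> drawer roster()
<- [jedop, wegit]


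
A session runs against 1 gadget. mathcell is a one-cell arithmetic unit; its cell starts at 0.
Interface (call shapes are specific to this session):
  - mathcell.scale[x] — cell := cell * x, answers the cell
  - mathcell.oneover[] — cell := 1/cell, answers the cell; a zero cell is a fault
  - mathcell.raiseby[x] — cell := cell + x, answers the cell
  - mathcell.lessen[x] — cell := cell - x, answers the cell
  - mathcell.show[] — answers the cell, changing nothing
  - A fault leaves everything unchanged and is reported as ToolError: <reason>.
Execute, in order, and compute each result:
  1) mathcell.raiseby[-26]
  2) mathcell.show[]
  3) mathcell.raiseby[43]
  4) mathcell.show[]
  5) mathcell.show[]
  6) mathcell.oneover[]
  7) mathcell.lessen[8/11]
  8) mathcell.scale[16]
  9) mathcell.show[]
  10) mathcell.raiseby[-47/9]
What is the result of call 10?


$ mathcell.raiseby x: -26
:: -26
$ mathcell.show
:: -26
$ mathcell.raiseby x: 43
:: 17
$ mathcell.show
:: 17
$ mathcell.show
:: 17
$ mathcell.oneover
:: 1/17
$ mathcell.lessen x: 8/11
:: -125/187
$ mathcell.scale x: 16
:: -2000/187
$ mathcell.show
:: -2000/187
$ mathcell.raiseby x: -47/9
:: -26789/1683

Answer: -26789/1683


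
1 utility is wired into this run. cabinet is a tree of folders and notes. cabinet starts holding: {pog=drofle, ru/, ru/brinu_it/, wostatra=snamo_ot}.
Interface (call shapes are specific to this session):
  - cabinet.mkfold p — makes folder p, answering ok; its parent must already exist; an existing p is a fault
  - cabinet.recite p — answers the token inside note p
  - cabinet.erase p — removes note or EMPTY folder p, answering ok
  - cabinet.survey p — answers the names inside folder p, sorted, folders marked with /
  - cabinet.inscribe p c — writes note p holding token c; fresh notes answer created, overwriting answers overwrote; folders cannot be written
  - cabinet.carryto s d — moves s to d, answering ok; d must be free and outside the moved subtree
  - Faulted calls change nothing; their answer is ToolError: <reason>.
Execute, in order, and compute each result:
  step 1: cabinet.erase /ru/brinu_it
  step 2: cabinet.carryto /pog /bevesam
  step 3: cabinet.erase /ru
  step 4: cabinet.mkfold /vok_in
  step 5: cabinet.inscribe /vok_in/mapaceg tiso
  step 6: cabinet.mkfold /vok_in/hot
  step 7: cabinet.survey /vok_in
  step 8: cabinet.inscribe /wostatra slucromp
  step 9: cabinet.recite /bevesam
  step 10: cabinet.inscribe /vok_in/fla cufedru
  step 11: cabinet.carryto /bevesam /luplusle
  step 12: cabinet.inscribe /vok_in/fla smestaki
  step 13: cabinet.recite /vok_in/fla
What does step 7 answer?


Now I run cabinet.erase using p→/ru/brinu_it: ok.
Next I call cabinet.carryto using s→/pog, d→/bevesam, and get ok.
I use cabinet.erase using p→/ru, and observe ok.
Using cabinet.mkfold using p→/vok_in, and see ok.
Then cabinet.inscribe using p→/vok_in/mapaceg, c→tiso, — result: created.
I try cabinet.mkfold using p→/vok_in/hot, giving ok.
Next I call cabinet.survey using p→/vok_in, which returns [hot/, mapaceg].
Then cabinet.inscribe using p→/wostatra, c→slucromp: overwrote.
I run cabinet.recite using p→/bevesam, and observe drofle.
I call cabinet.inscribe using p→/vok_in/fla, c→cufedru: created.
I try cabinet.carryto using s→/bevesam, d→/luplusle, → ok.
I run cabinet.inscribe using p→/vok_in/fla, c→smestaki, giving overwrote.
I try cabinet.recite using p→/vok_in/fla, and get smestaki.

Answer: [hot/, mapaceg]


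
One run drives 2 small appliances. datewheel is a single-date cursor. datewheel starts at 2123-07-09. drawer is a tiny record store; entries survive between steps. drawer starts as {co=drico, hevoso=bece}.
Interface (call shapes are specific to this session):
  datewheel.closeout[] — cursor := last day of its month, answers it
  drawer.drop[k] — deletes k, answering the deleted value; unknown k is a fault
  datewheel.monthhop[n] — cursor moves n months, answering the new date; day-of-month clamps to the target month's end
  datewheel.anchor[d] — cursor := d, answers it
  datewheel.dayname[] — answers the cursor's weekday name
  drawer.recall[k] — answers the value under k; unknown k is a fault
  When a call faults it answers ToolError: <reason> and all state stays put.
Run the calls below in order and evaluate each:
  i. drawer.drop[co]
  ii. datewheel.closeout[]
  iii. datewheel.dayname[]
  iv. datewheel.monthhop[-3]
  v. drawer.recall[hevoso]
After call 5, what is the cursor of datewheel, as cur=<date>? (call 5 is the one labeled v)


Answer: cur=2123-04-30

Derivation:
$ drop k='co'
= drico
$ closeout
= 2123-07-31
$ dayname
= Saturday
$ monthhop n='-3'
= 2123-04-30
$ recall k='hevoso'
= bece


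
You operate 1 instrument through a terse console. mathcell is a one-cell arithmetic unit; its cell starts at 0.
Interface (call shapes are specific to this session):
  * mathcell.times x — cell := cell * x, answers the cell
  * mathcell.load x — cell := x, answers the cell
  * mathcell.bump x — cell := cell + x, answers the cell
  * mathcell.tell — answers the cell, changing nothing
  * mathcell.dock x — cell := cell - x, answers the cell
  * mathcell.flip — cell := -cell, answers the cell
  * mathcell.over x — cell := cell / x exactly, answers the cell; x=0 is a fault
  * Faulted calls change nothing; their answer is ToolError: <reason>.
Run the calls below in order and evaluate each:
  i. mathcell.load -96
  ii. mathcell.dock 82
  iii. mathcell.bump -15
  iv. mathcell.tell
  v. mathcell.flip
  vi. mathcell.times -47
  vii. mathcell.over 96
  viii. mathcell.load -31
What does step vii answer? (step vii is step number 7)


Answer: -9071/96

Derivation:
// 1. load(x=-96) : -96
// 2. dock(x=82) : -178
// 3. bump(x=-15) : -193
// 4. tell() : -193
// 5. flip() : 193
// 6. times(x=-47) : -9071
// 7. over(x=96) : -9071/96
// 8. load(x=-31) : -31


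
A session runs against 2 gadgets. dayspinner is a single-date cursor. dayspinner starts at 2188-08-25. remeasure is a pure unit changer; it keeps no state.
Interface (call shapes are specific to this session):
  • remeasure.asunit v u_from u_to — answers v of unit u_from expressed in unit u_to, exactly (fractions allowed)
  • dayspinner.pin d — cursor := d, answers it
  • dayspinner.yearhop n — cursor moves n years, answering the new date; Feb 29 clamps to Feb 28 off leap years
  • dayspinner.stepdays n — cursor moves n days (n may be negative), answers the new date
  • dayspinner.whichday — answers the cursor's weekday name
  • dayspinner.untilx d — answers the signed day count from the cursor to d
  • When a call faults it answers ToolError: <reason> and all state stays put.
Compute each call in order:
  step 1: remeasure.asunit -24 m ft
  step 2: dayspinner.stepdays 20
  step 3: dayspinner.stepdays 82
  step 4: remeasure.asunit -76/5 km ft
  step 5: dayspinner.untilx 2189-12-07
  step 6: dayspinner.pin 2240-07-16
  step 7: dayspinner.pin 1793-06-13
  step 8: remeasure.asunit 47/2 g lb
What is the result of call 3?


Answer: 2188-12-05

Derivation:
>> remeasure.asunit(v: -24, u_from: m, u_to: ft)
<< -10000/127
>> dayspinner.stepdays(n: 20)
<< 2188-09-14
>> dayspinner.stepdays(n: 82)
<< 2188-12-05
>> remeasure.asunit(v: -76/5, u_from: km, u_to: ft)
<< -19000000/381
>> dayspinner.untilx(d: 2189-12-07)
<< 367
>> dayspinner.pin(d: 2240-07-16)
<< 2240-07-16
>> dayspinner.pin(d: 1793-06-13)
<< 1793-06-13
>> remeasure.asunit(v: 47/2, u_from: g, u_to: lb)
<< 2350000/45359237


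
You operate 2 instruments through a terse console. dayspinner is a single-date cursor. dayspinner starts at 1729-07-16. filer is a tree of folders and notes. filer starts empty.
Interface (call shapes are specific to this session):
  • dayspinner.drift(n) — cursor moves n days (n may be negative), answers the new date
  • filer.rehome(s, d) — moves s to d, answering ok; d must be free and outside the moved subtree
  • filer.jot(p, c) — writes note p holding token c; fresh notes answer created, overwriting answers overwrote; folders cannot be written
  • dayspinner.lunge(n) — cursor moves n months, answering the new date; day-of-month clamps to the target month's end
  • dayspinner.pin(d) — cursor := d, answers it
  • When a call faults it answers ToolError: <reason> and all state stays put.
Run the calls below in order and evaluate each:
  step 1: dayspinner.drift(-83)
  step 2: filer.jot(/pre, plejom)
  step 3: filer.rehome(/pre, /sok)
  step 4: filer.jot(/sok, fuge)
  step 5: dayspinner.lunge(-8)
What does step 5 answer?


Answer: 1728-08-24

Derivation:
! 1. dayspinner.drift(n→-83) -> 1729-04-24
! 2. filer.jot(p→/pre, c→plejom) -> created
! 3. filer.rehome(s→/pre, d→/sok) -> ok
! 4. filer.jot(p→/sok, c→fuge) -> overwrote
! 5. dayspinner.lunge(n→-8) -> 1728-08-24


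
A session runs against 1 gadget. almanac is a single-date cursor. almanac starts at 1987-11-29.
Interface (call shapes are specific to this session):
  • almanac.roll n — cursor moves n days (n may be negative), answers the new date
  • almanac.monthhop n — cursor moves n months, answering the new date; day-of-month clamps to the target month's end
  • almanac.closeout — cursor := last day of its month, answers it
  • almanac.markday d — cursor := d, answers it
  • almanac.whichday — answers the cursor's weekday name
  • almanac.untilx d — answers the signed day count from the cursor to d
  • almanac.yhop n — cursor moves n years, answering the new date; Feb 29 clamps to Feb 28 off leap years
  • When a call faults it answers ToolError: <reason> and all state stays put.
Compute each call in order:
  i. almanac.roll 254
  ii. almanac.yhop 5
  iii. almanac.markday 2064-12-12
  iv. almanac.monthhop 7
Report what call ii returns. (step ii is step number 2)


Do: roll[n→254]
See: 1988-08-09
Do: yhop[n→5]
See: 1993-08-09
Do: markday[d→2064-12-12]
See: 2064-12-12
Do: monthhop[n→7]
See: 2065-07-12

Answer: 1993-08-09


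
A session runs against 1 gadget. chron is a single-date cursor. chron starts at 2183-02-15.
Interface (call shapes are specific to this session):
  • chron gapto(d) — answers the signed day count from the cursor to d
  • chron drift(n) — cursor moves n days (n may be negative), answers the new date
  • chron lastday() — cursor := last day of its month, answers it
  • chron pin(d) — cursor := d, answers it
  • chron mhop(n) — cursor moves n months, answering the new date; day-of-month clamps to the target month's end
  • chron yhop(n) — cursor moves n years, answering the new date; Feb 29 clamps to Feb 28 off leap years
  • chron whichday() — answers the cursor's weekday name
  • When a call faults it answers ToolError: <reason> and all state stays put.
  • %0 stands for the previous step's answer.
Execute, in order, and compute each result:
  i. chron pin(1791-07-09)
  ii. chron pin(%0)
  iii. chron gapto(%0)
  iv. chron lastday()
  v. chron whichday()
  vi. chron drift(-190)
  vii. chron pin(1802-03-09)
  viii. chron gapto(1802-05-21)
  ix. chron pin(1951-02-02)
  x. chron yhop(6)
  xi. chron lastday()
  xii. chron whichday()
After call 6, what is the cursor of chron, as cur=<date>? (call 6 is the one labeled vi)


Answer: cur=1791-01-22

Derivation:
→ chron pin(d='1791-07-09')
← 1791-07-09
→ chron pin(d='%0')
← 1791-07-09
→ chron gapto(d='%0')
← 0
→ chron lastday()
← 1791-07-31
→ chron whichday()
← Sunday
→ chron drift(n='-190')
← 1791-01-22
→ chron pin(d='1802-03-09')
← 1802-03-09
→ chron gapto(d='1802-05-21')
← 73
→ chron pin(d='1951-02-02')
← 1951-02-02
→ chron yhop(n='6')
← 1957-02-02
→ chron lastday()
← 1957-02-28
→ chron whichday()
← Thursday


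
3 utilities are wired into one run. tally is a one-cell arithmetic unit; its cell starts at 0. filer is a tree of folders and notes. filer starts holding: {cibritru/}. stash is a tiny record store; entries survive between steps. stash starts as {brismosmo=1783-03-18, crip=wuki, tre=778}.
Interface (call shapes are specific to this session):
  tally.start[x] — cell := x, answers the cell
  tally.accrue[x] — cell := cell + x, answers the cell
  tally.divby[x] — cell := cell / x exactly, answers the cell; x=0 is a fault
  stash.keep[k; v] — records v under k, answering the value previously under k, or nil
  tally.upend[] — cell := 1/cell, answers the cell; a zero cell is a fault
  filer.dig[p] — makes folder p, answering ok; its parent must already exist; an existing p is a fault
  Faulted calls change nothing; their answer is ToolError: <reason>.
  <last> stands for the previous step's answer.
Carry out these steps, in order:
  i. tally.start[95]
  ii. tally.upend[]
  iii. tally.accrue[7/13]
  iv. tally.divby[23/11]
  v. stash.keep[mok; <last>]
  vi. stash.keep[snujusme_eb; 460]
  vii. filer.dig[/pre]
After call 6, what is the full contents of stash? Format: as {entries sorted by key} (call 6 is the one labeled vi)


Answer: {brismosmo=1783-03-18, crip=wuki, mok=7458/28405, snujusme_eb=460, tre=778}

Derivation:
! 1. tally.start(x='95') ~> 95
! 2. tally.upend() ~> 1/95
! 3. tally.accrue(x='7/13') ~> 678/1235
! 4. tally.divby(x='23/11') ~> 7458/28405
! 5. stash.keep(k='mok', v='<last>') ~> nil
! 6. stash.keep(k='snujusme_eb', v='460') ~> nil
! 7. filer.dig(p='/pre') ~> ok


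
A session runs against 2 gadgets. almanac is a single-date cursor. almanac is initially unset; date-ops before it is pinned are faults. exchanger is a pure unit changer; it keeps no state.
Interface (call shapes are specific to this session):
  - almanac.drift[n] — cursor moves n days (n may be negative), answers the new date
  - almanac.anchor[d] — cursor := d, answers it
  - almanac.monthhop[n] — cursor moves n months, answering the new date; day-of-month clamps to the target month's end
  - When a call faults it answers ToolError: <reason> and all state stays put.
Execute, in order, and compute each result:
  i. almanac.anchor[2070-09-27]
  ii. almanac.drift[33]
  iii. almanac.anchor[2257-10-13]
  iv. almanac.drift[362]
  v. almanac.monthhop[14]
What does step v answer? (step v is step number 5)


I use anchor(2070-09-27), and observe 2070-09-27.
Now I run drift(33), which returns 2070-10-30.
I run anchor(2257-10-13), and see 2257-10-13.
Then drift(362), and get 2258-10-10.
I call monthhop(14), yielding 2259-12-10.

Answer: 2259-12-10


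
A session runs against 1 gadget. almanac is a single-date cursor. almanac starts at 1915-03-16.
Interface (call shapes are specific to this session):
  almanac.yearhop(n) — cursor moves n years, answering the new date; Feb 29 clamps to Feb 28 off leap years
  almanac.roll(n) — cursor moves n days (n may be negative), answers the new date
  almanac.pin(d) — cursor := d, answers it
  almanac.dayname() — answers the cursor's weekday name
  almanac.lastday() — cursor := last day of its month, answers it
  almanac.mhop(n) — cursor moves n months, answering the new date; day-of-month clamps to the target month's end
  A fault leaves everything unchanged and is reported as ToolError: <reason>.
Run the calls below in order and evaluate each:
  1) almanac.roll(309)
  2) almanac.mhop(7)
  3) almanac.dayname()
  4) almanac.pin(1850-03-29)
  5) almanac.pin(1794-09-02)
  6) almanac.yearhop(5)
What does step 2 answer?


I use almanac.roll on n='309', which returns 1916-01-19.
I invoke almanac.mhop on n='7', yielding 1916-08-19.
Now I run almanac.dayname(): Saturday.
Using almanac.pin on d='1850-03-29': 1850-03-29.
I invoke almanac.pin on d='1794-09-02', → 1794-09-02.
Then almanac.yearhop on n='5', — result: 1799-09-02.

Answer: 1916-08-19
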